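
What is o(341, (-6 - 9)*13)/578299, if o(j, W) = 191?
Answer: 191/578299 ≈ 0.00033028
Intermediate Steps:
o(341, (-6 - 9)*13)/578299 = 191/578299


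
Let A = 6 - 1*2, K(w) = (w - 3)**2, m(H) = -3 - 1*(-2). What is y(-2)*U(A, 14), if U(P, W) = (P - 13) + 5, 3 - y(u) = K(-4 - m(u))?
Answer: 132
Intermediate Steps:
m(H) = -1 (m(H) = -3 + 2 = -1)
K(w) = (-3 + w)**2
y(u) = -33 (y(u) = 3 - (-3 + (-4 - 1*(-1)))**2 = 3 - (-3 + (-4 + 1))**2 = 3 - (-3 - 3)**2 = 3 - 1*(-6)**2 = 3 - 1*36 = 3 - 36 = -33)
A = 4 (A = 6 - 2 = 4)
U(P, W) = -8 + P (U(P, W) = (-13 + P) + 5 = -8 + P)
y(-2)*U(A, 14) = -33*(-8 + 4) = -33*(-4) = 132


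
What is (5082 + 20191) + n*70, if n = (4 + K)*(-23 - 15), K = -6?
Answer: 30593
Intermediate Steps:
n = 76 (n = (4 - 6)*(-23 - 15) = -2*(-38) = 76)
(5082 + 20191) + n*70 = (5082 + 20191) + 76*70 = 25273 + 5320 = 30593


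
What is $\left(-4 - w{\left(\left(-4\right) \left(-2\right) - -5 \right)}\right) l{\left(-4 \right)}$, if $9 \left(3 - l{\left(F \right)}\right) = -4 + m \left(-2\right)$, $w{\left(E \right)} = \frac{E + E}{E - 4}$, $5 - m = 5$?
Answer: $- \frac{1922}{81} \approx -23.728$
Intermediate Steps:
$m = 0$ ($m = 5 - 5 = 0$)
$w{\left(E \right)} = \frac{2 E}{-4 + E}$
$l{\left(F \right)} = \frac{31}{9}$ ($l{\left(F \right)} = 3 - \frac{-4 + 0 \left(-2\right)}{9} = 3 - \frac{-4 + 0}{9} = 3 - - \frac{4}{9} = 3 + \frac{4}{9} = \frac{31}{9}$)
$\left(-4 - w{\left(\left(-4\right) \left(-2\right) - -5 \right)}\right) l{\left(-4 \right)} = \left(-4 - \frac{2 \left(\left(-4\right) \left(-2\right) - -5\right)}{-4 - -13}\right) \frac{31}{9} = \left(-4 - \frac{2 \left(8 + 5\right)}{-4 + \left(8 + 5\right)}\right) \frac{31}{9} = \left(-4 - 2 \cdot 13 \frac{1}{-4 + 13}\right) \frac{31}{9} = \left(-4 - 2 \cdot 13 \cdot \frac{1}{9}\right) \frac{31}{9} = \left(-4 - \frac{26}{9}\right) \frac{31}{9} = \left(- \frac{62}{9}\right) \frac{31}{9} = - \frac{1922}{81}$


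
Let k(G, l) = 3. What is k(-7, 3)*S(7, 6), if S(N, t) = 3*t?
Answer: 54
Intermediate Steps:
k(-7, 3)*S(7, 6) = 3*(3*6) = 3*18 = 54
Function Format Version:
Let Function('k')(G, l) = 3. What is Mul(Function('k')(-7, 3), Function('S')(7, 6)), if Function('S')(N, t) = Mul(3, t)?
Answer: 54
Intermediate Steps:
Mul(Function('k')(-7, 3), Function('S')(7, 6)) = Mul(3, Mul(3, 6)) = Mul(3, 18) = 54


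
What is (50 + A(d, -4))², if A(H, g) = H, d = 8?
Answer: 3364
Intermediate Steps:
(50 + A(d, -4))² = (50 + 8)² = 58² = 3364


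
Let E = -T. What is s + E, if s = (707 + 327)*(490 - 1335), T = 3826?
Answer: -877556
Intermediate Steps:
s = -873730 (s = 1034*(-845) = -873730)
E = -3826 (E = -1*3826 = -3826)
s + E = -873730 - 3826 = -877556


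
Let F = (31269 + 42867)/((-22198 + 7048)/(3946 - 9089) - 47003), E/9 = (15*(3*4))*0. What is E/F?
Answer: 0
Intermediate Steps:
E = 0 (E = 9*((15*(3*4))*0) = 9*((15*12)*0) = 9*(180*0) = 9*0 = 0)
F = -381281448/241721279 (F = 74136/(-15150/(-5143) - 47003) = 74136/(-15150*(-1/5143) - 47003) = 74136/(15150/5143 - 47003) = 74136/(-241721279/5143) = 74136*(-5143/241721279) = -381281448/241721279 ≈ -1.5774)
E/F = 0/(-381281448/241721279) = 0*(-241721279/381281448) = 0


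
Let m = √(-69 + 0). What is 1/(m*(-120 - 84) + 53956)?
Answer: 13489/728530360 + 51*I*√69/728530360 ≈ 1.8515e-5 + 5.815e-7*I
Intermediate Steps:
m = I*√69 (m = √(-69) = I*√69 ≈ 8.3066*I)
1/(m*(-120 - 84) + 53956) = 1/((I*√69)*(-120 - 84) + 53956) = 1/((I*√69)*(-204) + 53956) = 1/(-204*I*√69 + 53956) = 1/(53956 - 204*I*√69)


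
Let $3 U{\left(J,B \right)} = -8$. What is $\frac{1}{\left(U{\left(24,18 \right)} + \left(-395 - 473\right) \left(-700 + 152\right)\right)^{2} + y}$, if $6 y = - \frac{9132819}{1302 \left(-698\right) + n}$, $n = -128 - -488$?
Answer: $\frac{5450616}{1233222059245836563} \approx 4.4198 \cdot 10^{-12}$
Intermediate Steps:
$n = 360$ ($n = -128 + 488 = 360$)
$U{\left(J,B \right)} = - \frac{8}{3}$ ($U{\left(J,B \right)} = \frac{1}{3} \left(-8\right) = - \frac{8}{3}$)
$y = \frac{3044273}{1816872}$ ($y = \frac{\left(-9132819\right) \frac{1}{1302 \left(-698\right) + 360}}{6} = \frac{\left(-9132819\right) \frac{1}{-908796 + 360}}{6} = \frac{\left(-9132819\right) \frac{1}{-908436}}{6} = \frac{\left(-9132819\right) \left(- \frac{1}{908436}\right)}{6} = \frac{1}{6} \cdot \frac{3044273}{302812} = \frac{3044273}{1816872} \approx 1.6756$)
$\frac{1}{\left(U{\left(24,18 \right)} + \left(-395 - 473\right) \left(-700 + 152\right)\right)^{2} + y} = \frac{1}{\left(- \frac{8}{3} + \left(-395 - 473\right) \left(-700 + 152\right)\right)^{2} + \frac{3044273}{1816872}} = \frac{1}{\left(- \frac{8}{3} - -475664\right)^{2} + \frac{3044273}{1816872}} = \frac{1}{\left(- \frac{8}{3} + 475664\right)^{2} + \frac{3044273}{1816872}} = \frac{1}{\left(\frac{1426984}{3}\right)^{2} + \frac{3044273}{1816872}} = \frac{1}{\frac{2036283336256}{9} + \frac{3044273}{1816872}} = \frac{1}{\frac{1233222059245836563}{5450616}} = \frac{5450616}{1233222059245836563}$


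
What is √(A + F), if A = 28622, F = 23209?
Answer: 3*√5759 ≈ 227.66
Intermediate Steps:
√(A + F) = √(28622 + 23209) = √51831 = 3*√5759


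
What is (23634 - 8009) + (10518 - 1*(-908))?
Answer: 27051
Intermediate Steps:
(23634 - 8009) + (10518 - 1*(-908)) = 15625 + (10518 + 908) = 15625 + 11426 = 27051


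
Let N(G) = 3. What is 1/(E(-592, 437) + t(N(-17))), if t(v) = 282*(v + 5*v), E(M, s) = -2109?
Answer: 1/2967 ≈ 0.00033704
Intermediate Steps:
t(v) = 1692*v (t(v) = 282*(6*v) = 1692*v)
1/(E(-592, 437) + t(N(-17))) = 1/(-2109 + 1692*3) = 1/(-2109 + 5076) = 1/2967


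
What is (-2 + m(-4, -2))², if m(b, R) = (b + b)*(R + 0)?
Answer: 196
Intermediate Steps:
m(b, R) = 2*R*b (m(b, R) = (2*b)*R = 2*R*b)
(-2 + m(-4, -2))² = (-2 + 2*(-2)*(-4))² = (-2 + 16)² = 14² = 196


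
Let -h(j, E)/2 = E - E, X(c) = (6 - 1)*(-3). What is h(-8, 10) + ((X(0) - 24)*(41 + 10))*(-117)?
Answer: 232713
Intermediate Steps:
X(c) = -15 (X(c) = 5*(-3) = -15)
h(j, E) = 0 (h(j, E) = -2*(E - E) = -2*0 = 0)
h(-8, 10) + ((X(0) - 24)*(41 + 10))*(-117) = 0 + ((-15 - 24)*(41 + 10))*(-117) = 0 - 39*51*(-117) = 0 - 1989*(-117) = 0 + 232713 = 232713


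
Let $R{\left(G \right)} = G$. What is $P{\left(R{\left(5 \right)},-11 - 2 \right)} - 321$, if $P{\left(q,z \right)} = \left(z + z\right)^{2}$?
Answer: $355$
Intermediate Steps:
$P{\left(q,z \right)} = 4 z^{2}$ ($P{\left(q,z \right)} = \left(2 z\right)^{2} = 4 z^{2}$)
$P{\left(R{\left(5 \right)},-11 - 2 \right)} - 321 = 4 \left(-11 - 2\right)^{2} - 321 = 4 \left(-13\right)^{2} - 321 = 4 \cdot 169 - 321 = 676 - 321 = 355$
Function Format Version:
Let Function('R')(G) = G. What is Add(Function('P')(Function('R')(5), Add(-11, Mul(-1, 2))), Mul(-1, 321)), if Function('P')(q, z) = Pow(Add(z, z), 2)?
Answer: 355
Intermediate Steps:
Function('P')(q, z) = Mul(4, Pow(z, 2)) (Function('P')(q, z) = Pow(Mul(2, z), 2) = Mul(4, Pow(z, 2)))
Add(Function('P')(Function('R')(5), Add(-11, Mul(-1, 2))), Mul(-1, 321)) = Add(Mul(4, Pow(Add(-11, Mul(-1, 2)), 2)), Mul(-1, 321)) = Add(Mul(4, Pow(Add(-11, -2), 2)), -321) = Add(Mul(4, Pow(-13, 2)), -321) = Add(Mul(4, 169), -321) = Add(676, -321) = 355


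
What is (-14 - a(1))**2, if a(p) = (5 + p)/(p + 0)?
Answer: 400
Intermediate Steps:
a(p) = (5 + p)/p
(-14 - a(1))**2 = (-14 - (5 + 1)/1)**2 = (-14 - 6)**2 = (-20)**2 = 400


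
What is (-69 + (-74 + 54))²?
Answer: 7921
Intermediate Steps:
(-69 + (-74 + 54))² = (-69 - 20)² = (-89)² = 7921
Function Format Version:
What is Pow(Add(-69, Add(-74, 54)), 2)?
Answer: 7921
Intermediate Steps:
Pow(Add(-69, Add(-74, 54)), 2) = Pow(Add(-69, -20), 2) = Pow(-89, 2) = 7921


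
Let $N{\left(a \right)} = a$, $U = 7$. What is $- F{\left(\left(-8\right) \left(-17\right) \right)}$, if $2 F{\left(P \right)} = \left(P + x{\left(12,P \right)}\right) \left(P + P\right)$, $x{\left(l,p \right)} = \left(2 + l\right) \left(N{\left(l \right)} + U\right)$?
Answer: $-54672$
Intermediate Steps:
$x{\left(l,p \right)} = \left(2 + l\right) \left(7 + l\right)$ ($x{\left(l,p \right)} = \left(2 + l\right) \left(l + 7\right) = \left(2 + l\right) \left(7 + l\right)$)
$F{\left(P \right)} = P \left(266 + P\right)$ ($F{\left(P \right)} = \frac{\left(P + \left(14 + 12^{2} + 9 \cdot 12\right)\right) \left(P + P\right)}{2} = \frac{\left(P + \left(14 + 144 + 108\right)\right) 2 P}{2} = \frac{\left(P + 266\right) 2 P}{2} = \frac{\left(266 + P\right) 2 P}{2} = \frac{2 P \left(266 + P\right)}{2} = P \left(266 + P\right)$)
$- F{\left(\left(-8\right) \left(-17\right) \right)} = - \left(-8\right) \left(-17\right) \left(266 - -136\right) = - 136 \left(266 + 136\right) = - 136 \cdot 402 = \left(-1\right) 54672 = -54672$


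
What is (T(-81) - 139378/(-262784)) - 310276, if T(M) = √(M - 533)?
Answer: -40767714503/131392 + I*√614 ≈ -3.1028e+5 + 24.779*I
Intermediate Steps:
T(M) = √(-533 + M)
(T(-81) - 139378/(-262784)) - 310276 = (√(-533 - 81) - 139378/(-262784)) - 310276 = (√(-614) - 139378*(-1/262784)) - 310276 = (I*√614 + 69689/131392) - 310276 = (69689/131392 + I*√614) - 310276 = -40767714503/131392 + I*√614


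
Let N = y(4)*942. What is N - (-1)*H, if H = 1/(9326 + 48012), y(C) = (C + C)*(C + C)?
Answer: 3456793345/57338 ≈ 60288.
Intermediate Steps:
y(C) = 4*C² (y(C) = (2*C)*(2*C) = 4*C²)
H = 1/57338 ≈ 1.7440e-5
N = 60288 (N = (4*4²)*942 = (4*16)*942 = 64*942 = 60288)
N - (-1)*H = 60288 - (-1)/57338 = 60288 - 1*(-1/57338) = 60288 + 1/57338 = 3456793345/57338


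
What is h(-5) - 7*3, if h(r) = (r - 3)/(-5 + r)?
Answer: -101/5 ≈ -20.200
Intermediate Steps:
h(r) = (-3 + r)/(-5 + r)
h(-5) - 7*3 = (-3 - 5)/(-5 - 5) - 7*3 = -8/(-10) - 21 = -⅒*(-8) - 21 = ⅘ - 21 = -101/5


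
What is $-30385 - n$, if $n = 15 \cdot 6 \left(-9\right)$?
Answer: $-29575$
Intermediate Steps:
$n = -810$ ($n = 90 \left(-9\right) = -810$)
$-30385 - n = -30385 - -810 = -30385 + 810 = -29575$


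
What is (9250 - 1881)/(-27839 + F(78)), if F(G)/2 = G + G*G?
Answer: -7369/15515 ≈ -0.47496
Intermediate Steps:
F(G) = 2*G + 2*G² (F(G) = 2*(G + G*G) = 2*(G + G²) = 2*G + 2*G²)
(9250 - 1881)/(-27839 + F(78)) = (9250 - 1881)/(-27839 + 2*78*(1 + 78)) = 7369/(-27839 + 2*78*79) = 7369/(-27839 + 12324) = 7369/(-15515) = 7369*(-1/15515) = -7369/15515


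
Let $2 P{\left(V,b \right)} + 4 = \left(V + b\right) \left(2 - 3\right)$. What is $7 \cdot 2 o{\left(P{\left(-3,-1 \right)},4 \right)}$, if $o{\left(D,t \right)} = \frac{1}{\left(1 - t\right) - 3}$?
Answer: $- \frac{7}{3} \approx -2.3333$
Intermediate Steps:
$P{\left(V,b \right)} = -2 - \frac{V}{2} - \frac{b}{2}$ ($P{\left(V,b \right)} = -2 + \frac{\left(V + b\right) \left(2 - 3\right)}{2} = -2 + \frac{\left(V + b\right) \left(-1\right)}{2} = -2 + \frac{- V - b}{2} = -2 - \left(\frac{V}{2} + \frac{b}{2}\right) = -2 - \frac{V}{2} - \frac{b}{2}$)
$o{\left(D,t \right)} = \frac{1}{-2 - t}$
$7 \cdot 2 o{\left(P{\left(-3,-1 \right)},4 \right)} = 7 \cdot 2 \left(- \frac{1}{2 + 4}\right) = 14 \left(- \frac{1}{6}\right) = - \frac{7}{3}$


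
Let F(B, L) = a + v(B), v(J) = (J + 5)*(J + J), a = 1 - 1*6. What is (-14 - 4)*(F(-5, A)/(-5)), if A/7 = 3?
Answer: -18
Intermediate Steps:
A = 21 (A = 7*3 = 21)
a = -5 (a = 1 - 6 = -5)
v(J) = 2*J*(5 + J) (v(J) = (5 + J)*(2*J) = 2*J*(5 + J))
F(B, L) = -5 + 2*B*(5 + B)
(-14 - 4)*(F(-5, A)/(-5)) = (-14 - 4)*((-5 + 2*(-5)*(5 - 5))/(-5)) = -18*(-5 + 2*(-5)*0)*(-1)/5 = -18*(-5 + 0)*(-1)/5 = -(-90)*(-1)/5 = -18*1 = -18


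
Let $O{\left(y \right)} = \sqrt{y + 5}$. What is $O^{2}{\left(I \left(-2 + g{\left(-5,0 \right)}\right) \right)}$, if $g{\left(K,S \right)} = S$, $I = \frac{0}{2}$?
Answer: $5$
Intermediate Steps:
$I = 0$ ($I = 0 \cdot \frac{1}{2} = 0$)
$O{\left(y \right)} = \sqrt{5 + y}$
$O^{2}{\left(I \left(-2 + g{\left(-5,0 \right)}\right) \right)} = \left(\sqrt{5 + 0 \left(-2 + 0\right)}\right)^{2} = \left(\sqrt{5 + 0 \left(-2\right)}\right)^{2} = \left(\sqrt{5 + 0}\right)^{2} = \left(\sqrt{5}\right)^{2} = 5$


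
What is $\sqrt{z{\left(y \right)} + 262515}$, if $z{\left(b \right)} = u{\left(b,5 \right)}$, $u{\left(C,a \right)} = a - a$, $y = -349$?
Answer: $\sqrt{262515} \approx 512.36$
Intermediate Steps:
$u{\left(C,a \right)} = 0$
$z{\left(b \right)} = 0$
$\sqrt{z{\left(y \right)} + 262515} = \sqrt{0 + 262515} = \sqrt{262515}$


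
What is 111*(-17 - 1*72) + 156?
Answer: -9723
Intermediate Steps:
111*(-17 - 1*72) + 156 = 111*(-17 - 72) + 156 = 111*(-89) + 156 = -9879 + 156 = -9723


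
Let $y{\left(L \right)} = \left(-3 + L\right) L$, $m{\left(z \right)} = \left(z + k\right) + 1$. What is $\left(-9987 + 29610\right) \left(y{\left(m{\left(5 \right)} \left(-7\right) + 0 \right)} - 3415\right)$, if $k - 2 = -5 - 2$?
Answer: $-65638935$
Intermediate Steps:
$k = -5$ ($k = 2 - 7 = -5$)
$m{\left(z \right)} = -4 + z$ ($m{\left(z \right)} = \left(z - 5\right) + 1 = \left(-5 + z\right) + 1 = -4 + z$)
$y{\left(L \right)} = L \left(-3 + L\right)$
$\left(-9987 + 29610\right) \left(y{\left(m{\left(5 \right)} \left(-7\right) + 0 \right)} - 3415\right) = \left(-9987 + 29610\right) \left(\left(\left(-4 + 5\right) \left(-7\right) + 0\right) \left(-3 + \left(\left(-4 + 5\right) \left(-7\right) + 0\right)\right) - 3415\right) = 19623 \left(\left(1 \left(-7\right) + 0\right) \left(-3 + \left(1 \left(-7\right) + 0\right)\right) - 3415\right) = 19623 \left(\left(-7 + 0\right) \left(-3 + \left(-7 + 0\right)\right) - 3415\right) = 19623 \left(- 7 \left(-3 - 7\right) - 3415\right) = 19623 \left(\left(-7\right) \left(-10\right) - 3415\right) = 19623 \left(70 - 3415\right) = 19623 \left(-3345\right) = -65638935$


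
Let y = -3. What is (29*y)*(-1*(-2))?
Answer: -174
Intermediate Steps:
(29*y)*(-1*(-2)) = (29*(-3))*(-1*(-2)) = -87*2 = -174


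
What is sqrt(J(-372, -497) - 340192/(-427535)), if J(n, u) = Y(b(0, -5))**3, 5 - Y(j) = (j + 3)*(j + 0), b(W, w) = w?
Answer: 3*I*sqrt(2522536449045)/427535 ≈ 11.145*I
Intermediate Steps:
Y(j) = 5 - j*(3 + j) (Y(j) = 5 - (j + 3)*(j + 0) = 5 - (3 + j)*j = 5 - j*(3 + j))
J(n, u) = -125 (J(n, u) = (5 - 1*(-5)**2 - 3*(-5))**3 = (5 - 1*25 + 15)**3 = (5 - 25 + 15)**3 = (-5)**3 = -125)
sqrt(J(-372, -497) - 340192/(-427535)) = sqrt(-125 - 340192/(-427535)) = sqrt(-125 - 340192*(-1/427535)) = sqrt(-125 + 340192/427535) = sqrt(-53101683/427535) = 3*I*sqrt(2522536449045)/427535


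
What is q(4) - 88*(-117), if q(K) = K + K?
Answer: 10304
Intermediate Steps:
q(K) = 2*K
q(4) - 88*(-117) = 2*4 - 88*(-117) = 8 + 10296 = 10304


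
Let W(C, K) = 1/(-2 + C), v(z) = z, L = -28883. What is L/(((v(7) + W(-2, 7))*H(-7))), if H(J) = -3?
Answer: 115532/81 ≈ 1426.3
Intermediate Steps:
L/(((v(7) + W(-2, 7))*H(-7))) = -28883*(-1/(3*(7 + 1/(-2 - 2)))) = -28883*(-1/(3*(7 + 1/(-4)))) = -28883*(-1/(3*(7 - ¼))) = -28883/((27/4)*(-3)) = -28883/(-81/4) = -28883*(-4/81) = 115532/81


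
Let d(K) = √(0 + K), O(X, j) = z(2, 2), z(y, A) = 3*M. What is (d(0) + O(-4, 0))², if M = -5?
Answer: 225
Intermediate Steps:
z(y, A) = -15 (z(y, A) = 3*(-5) = -15)
O(X, j) = -15
d(K) = √K
(d(0) + O(-4, 0))² = (√0 - 15)² = (0 - 15)² = (-15)² = 225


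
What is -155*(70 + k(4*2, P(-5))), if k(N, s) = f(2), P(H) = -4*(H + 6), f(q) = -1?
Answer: -10695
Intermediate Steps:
P(H) = -24 - 4*H (P(H) = -4*(6 + H) = -24 - 4*H)
k(N, s) = -1
-155*(70 + k(4*2, P(-5))) = -155*(70 - 1) = -155*69 = -10695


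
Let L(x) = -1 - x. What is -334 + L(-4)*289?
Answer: 533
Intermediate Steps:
-334 + L(-4)*289 = -334 + (-1 - 1*(-4))*289 = -334 + (-1 + 4)*289 = -334 + 3*289 = -334 + 867 = 533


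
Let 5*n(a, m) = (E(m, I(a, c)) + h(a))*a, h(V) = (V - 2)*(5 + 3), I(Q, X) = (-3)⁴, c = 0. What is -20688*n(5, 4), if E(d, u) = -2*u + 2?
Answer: 2813568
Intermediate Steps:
I(Q, X) = 81
h(V) = -16 + 8*V (h(V) = (-2 + V)*8 = -16 + 8*V)
E(d, u) = 2 - 2*u
n(a, m) = a*(-176 + 8*a)/5 (n(a, m) = (((2 - 2*81) + (-16 + 8*a))*a)/5 = (((2 - 162) + (-16 + 8*a))*a)/5 = ((-160 + (-16 + 8*a))*a)/5 = ((-176 + 8*a)*a)/5 = (a*(-176 + 8*a))/5 = a*(-176 + 8*a)/5)
-20688*n(5, 4) = -165504*5*(-22 + 5)/5 = -165504*5*(-17)/5 = -20688*(-136) = 2813568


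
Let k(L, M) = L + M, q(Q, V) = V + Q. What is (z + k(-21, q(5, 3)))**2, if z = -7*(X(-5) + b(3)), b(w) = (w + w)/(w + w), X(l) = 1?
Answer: 729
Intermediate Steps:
q(Q, V) = Q + V
b(w) = 1 (b(w) = (2*w)/((2*w)) = (2*w)*(1/(2*w)) = 1)
z = -14 (z = -7*(1 + 1) = -7*2 = -14)
(z + k(-21, q(5, 3)))**2 = (-14 + (-21 + (5 + 3)))**2 = (-14 + (-21 + 8))**2 = (-14 - 13)**2 = (-27)**2 = 729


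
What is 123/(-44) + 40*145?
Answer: 255077/44 ≈ 5797.2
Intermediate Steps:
123/(-44) + 40*145 = 123*(-1/44) + 5800 = -123/44 + 5800 = 255077/44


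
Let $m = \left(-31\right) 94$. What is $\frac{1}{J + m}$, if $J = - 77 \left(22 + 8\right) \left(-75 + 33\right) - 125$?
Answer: $\frac{1}{93981} \approx 1.064 \cdot 10^{-5}$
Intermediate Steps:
$m = -2914$
$J = 96895$ ($J = - 77 \cdot 30 \left(-42\right) - 125 = \left(-77\right) \left(-1260\right) - 125 = 97020 - 125 = 96895$)
$\frac{1}{J + m} = \frac{1}{96895 - 2914} = \frac{1}{93981}$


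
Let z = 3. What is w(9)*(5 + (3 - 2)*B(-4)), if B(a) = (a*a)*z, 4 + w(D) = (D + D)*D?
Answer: 8374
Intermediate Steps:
w(D) = -4 + 2*D**2 (w(D) = -4 + (D + D)*D = -4 + (2*D)*D = -4 + 2*D**2)
B(a) = 3*a**2 (B(a) = (a*a)*3 = a**2*3 = 3*a**2)
w(9)*(5 + (3 - 2)*B(-4)) = (-4 + 2*9**2)*(5 + (3 - 2)*(3*(-4)**2)) = (-4 + 2*81)*(5 + 1*(3*16)) = (-4 + 162)*(5 + 1*48) = 158*(5 + 48) = 158*53 = 8374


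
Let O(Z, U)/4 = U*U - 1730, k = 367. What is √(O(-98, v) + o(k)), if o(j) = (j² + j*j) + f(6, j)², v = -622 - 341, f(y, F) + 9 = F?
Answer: √4100098 ≈ 2024.9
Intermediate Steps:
f(y, F) = -9 + F
v = -963
o(j) = (-9 + j)² + 2*j² (o(j) = (j² + j*j) + (-9 + j)² = (j² + j²) + (-9 + j)² = 2*j² + (-9 + j)² = (-9 + j)² + 2*j²)
O(Z, U) = -6920 + 4*U² (O(Z, U) = 4*(U*U - 1730) = 4*(U² - 1730) = 4*(-1730 + U²) = -6920 + 4*U²)
√(O(-98, v) + o(k)) = √((-6920 + 4*(-963)²) + ((-9 + 367)² + 2*367²)) = √((-6920 + 4*927369) + (358² + 2*134689)) = √((-6920 + 3709476) + (128164 + 269378)) = √(3702556 + 397542) = √4100098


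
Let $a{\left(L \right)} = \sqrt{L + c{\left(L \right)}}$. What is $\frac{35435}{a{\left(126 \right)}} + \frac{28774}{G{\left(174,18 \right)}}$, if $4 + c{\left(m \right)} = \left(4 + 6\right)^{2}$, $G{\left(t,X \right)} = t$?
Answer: $\frac{14387}{87} + \frac{35435 \sqrt{222}}{222} \approx 2543.6$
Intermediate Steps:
$c{\left(m \right)} = 96$ ($c{\left(m \right)} = -4 + \left(4 + 6\right)^{2} = -4 + 10^{2} = -4 + 100 = 96$)
$a{\left(L \right)} = \sqrt{96 + L}$ ($a{\left(L \right)} = \sqrt{L + 96} = \sqrt{96 + L}$)
$\frac{35435}{a{\left(126 \right)}} + \frac{28774}{G{\left(174,18 \right)}} = \frac{35435}{\sqrt{96 + 126}} + \frac{28774}{174} = \frac{35435}{\sqrt{222}} + 28774 \cdot \frac{1}{174} = 35435 \frac{\sqrt{222}}{222} + \frac{14387}{87} = \frac{35435 \sqrt{222}}{222} + \frac{14387}{87} = \frac{14387}{87} + \frac{35435 \sqrt{222}}{222}$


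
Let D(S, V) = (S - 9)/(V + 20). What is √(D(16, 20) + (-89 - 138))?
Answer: I*√90730/20 ≈ 15.061*I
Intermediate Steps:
D(S, V) = (-9 + S)/(20 + V)
√(D(16, 20) + (-89 - 138)) = √((-9 + 16)/(20 + 20) + (-89 - 138)) = √(7/40 - 227) = √(-9073/40) = I*√90730/20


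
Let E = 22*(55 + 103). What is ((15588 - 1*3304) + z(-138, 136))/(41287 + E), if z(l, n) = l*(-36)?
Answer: 17252/44763 ≈ 0.38541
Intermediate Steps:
E = 3476 (E = 22*158 = 3476)
z(l, n) = -36*l
((15588 - 1*3304) + z(-138, 136))/(41287 + E) = ((15588 - 1*3304) - 36*(-138))/(41287 + 3476) = ((15588 - 3304) + 4968)/44763 = (12284 + 4968)*(1/44763) = 17252*(1/44763) = 17252/44763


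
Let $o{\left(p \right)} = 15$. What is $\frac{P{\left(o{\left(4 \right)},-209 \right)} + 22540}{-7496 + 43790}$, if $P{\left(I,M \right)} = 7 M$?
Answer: $\frac{21077}{36294} \approx 0.58073$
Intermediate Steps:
$\frac{P{\left(o{\left(4 \right)},-209 \right)} + 22540}{-7496 + 43790} = \frac{7 \left(-209\right) + 22540}{-7496 + 43790} = \frac{-1463 + 22540}{36294} = 21077 \cdot \frac{1}{36294} = \frac{21077}{36294}$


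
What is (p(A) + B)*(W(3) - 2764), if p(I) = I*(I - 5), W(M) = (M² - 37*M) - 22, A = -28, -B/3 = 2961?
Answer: 22985592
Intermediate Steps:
B = -8883 (B = -3*2961 = -8883)
W(M) = -22 + M² - 37*M
p(I) = I*(-5 + I)
(p(A) + B)*(W(3) - 2764) = (-28*(-5 - 28) - 8883)*((-22 + 3² - 37*3) - 2764) = (-28*(-33) - 8883)*((-22 + 9 - 111) - 2764) = (924 - 8883)*(-124 - 2764) = -7959*(-2888) = 22985592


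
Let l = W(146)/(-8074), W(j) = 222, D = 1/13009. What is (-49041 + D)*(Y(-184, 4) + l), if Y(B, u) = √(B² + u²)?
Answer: 70815154848/52517333 - 2551897472*√2117/13009 ≈ -9.0243e+6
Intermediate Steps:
D = 1/13009 ≈ 7.6870e-5
l = -111/4037 (l = 222/(-8074) = 222*(-1/8074) = -111/4037 ≈ -0.027496)
(-49041 + D)*(Y(-184, 4) + l) = (-49041 + 1/13009)*(√((-184)² + 4²) - 111/4037) = -637974368*(√(33856 + 16) - 111/4037)/13009 = -637974368*(√33872 - 111/4037)/13009 = -637974368*(4*√2117 - 111/4037)/13009 = -637974368*(-111/4037 + 4*√2117)/13009 = 70815154848/52517333 - 2551897472*√2117/13009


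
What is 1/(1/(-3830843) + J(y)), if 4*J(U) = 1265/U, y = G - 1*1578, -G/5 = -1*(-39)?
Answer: -27168338556/4846023487 ≈ -5.6063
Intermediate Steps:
G = -195 (G = -(-5)*(-39) = -5*39 = -195)
y = -1773 (y = -195 - 1*1578 = -195 - 1578 = -1773)
J(U) = 1265/(4*U) (J(U) = (1265/U)/4 = 1265/(4*U))
1/(1/(-3830843) + J(y)) = 1/(1/(-3830843) + (1265/4)/(-1773)) = 1/(-1/3830843 + (1265/4)*(-1/1773)) = 1/(-1/3830843 - 1265/7092) = 1/(-4846023487/27168338556) = -27168338556/4846023487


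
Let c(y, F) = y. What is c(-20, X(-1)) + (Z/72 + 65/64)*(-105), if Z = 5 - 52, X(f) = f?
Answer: -11155/192 ≈ -58.099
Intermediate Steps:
Z = -47
c(-20, X(-1)) + (Z/72 + 65/64)*(-105) = -20 + (-47/72 + 65/64)*(-105) = -20 + (209/576)*(-105) = -20 - 7315/192 = -11155/192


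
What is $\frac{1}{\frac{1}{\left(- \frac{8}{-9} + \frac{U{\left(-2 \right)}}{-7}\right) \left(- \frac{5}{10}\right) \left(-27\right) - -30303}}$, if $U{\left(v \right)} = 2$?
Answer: $\frac{212178}{7} \approx 30311.0$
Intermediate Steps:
$\frac{1}{\frac{1}{\left(- \frac{8}{-9} + \frac{U{\left(-2 \right)}}{-7}\right) \left(- \frac{5}{10}\right) \left(-27\right) - -30303}} = \frac{1}{\frac{1}{\left(- \frac{8}{-9} + \frac{2}{-7}\right) \left(- \frac{5}{10}\right) \left(-27\right) - -30303}} = \frac{1}{\frac{1}{\left(\left(-8\right) \left(- \frac{1}{9}\right) + 2 \left(- \frac{1}{7}\right)\right) \left(\left(-5\right) \frac{1}{10}\right) \left(-27\right) + 30303}} = \frac{1}{\frac{1}{\left(\frac{8}{9} - \frac{2}{7}\right) \left(- \frac{1}{2}\right) \left(-27\right) + 30303}} = \frac{1}{\frac{1}{\frac{38}{63} \left(- \frac{1}{2}\right) \left(-27\right) + 30303}} = \frac{1}{\frac{1}{\left(- \frac{19}{63}\right) \left(-27\right) + 30303}} = \frac{1}{\frac{1}{\frac{57}{7} + 30303}} = \frac{1}{\frac{1}{\frac{212178}{7}}} = \frac{1}{\frac{7}{212178}} = \frac{212178}{7}$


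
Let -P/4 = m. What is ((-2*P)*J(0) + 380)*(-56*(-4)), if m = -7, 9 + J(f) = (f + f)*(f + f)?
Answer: 198016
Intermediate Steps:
J(f) = -9 + 4*f² (J(f) = -9 + (f + f)*(f + f) = -9 + (2*f)*(2*f) = -9 + 4*f²)
P = 28 (P = -4*(-7) = 28)
((-2*P)*J(0) + 380)*(-56*(-4)) = ((-2*28)*(-9 + 4*0²) + 380)*(-56*(-4)) = (-56*(-9 + 4*0) + 380)*224 = (-56*(-9 + 0) + 380)*224 = (-56*(-9) + 380)*224 = (504 + 380)*224 = 884*224 = 198016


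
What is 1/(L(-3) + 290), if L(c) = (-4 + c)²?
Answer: 1/339 ≈ 0.0029499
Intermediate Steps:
1/(L(-3) + 290) = 1/((-4 - 3)² + 290) = 1/((-7)² + 290) = 1/(49 + 290) = 1/339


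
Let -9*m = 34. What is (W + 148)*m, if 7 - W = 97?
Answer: -1972/9 ≈ -219.11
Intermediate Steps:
W = -90 (W = 7 - 1*97 = 7 - 97 = -90)
m = -34/9 (m = -⅑*34 = -34/9 ≈ -3.7778)
(W + 148)*m = (-90 + 148)*(-34/9) = 58*(-34/9) = -1972/9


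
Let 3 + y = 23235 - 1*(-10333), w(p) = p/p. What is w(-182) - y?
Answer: -33564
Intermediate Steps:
w(p) = 1
y = 33565 (y = -3 + (23235 - 1*(-10333)) = -3 + (23235 + 10333) = -3 + 33568 = 33565)
w(-182) - y = 1 - 1*33565 = 1 - 33565 = -33564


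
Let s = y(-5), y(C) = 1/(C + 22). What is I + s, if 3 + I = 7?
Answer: 69/17 ≈ 4.0588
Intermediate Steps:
I = 4 (I = -3 + 7 = 4)
y(C) = 1/(22 + C)
s = 1/17 (s = 1/(22 - 5) = 1/17 ≈ 0.058824)
I + s = 4 + 1/17 = 69/17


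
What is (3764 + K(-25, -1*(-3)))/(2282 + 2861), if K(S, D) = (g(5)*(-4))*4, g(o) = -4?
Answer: 3828/5143 ≈ 0.74431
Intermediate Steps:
K(S, D) = 64 (K(S, D) = -4*(-4)*4 = 16*4 = 64)
(3764 + K(-25, -1*(-3)))/(2282 + 2861) = (3764 + 64)/(2282 + 2861) = 3828/5143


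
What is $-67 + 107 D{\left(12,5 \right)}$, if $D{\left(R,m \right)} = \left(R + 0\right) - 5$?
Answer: $682$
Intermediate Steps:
$D{\left(R,m \right)} = -5 + R$ ($D{\left(R,m \right)} = R - 5 = -5 + R$)
$-67 + 107 D{\left(12,5 \right)} = -67 + 107 \left(-5 + 12\right) = -67 + 107 \cdot 7 = -67 + 749 = 682$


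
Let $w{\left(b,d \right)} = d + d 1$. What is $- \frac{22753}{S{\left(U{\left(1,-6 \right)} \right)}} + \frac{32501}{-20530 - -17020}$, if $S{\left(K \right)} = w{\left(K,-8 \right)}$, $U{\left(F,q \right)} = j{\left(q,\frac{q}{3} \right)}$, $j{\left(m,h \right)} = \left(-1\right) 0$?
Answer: $\frac{39671507}{28080} \approx 1412.8$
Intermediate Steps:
$w{\left(b,d \right)} = 2 d$ ($w{\left(b,d \right)} = d + d = 2 d$)
$j{\left(m,h \right)} = 0$
$U{\left(F,q \right)} = 0$
$S{\left(K \right)} = -16$ ($S{\left(K \right)} = 2 \left(-8\right) = -16$)
$- \frac{22753}{S{\left(U{\left(1,-6 \right)} \right)}} + \frac{32501}{-20530 - -17020} = - \frac{22753}{-16} + \frac{32501}{-20530 - -17020} = \left(-22753\right) \left(- \frac{1}{16}\right) + \frac{32501}{-20530 + 17020} = \frac{22753}{16} + \frac{32501}{-3510} = \frac{22753}{16} + 32501 \left(- \frac{1}{3510}\right) = \frac{22753}{16} - \frac{32501}{3510} = \frac{39671507}{28080}$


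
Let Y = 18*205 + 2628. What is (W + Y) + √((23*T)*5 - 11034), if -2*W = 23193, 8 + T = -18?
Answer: -10557/2 + 2*I*√3506 ≈ -5278.5 + 118.42*I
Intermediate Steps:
T = -26 (T = -8 - 18 = -26)
W = -23193/2 (W = -½*23193 = -23193/2 ≈ -11597.)
Y = 6318 (Y = 3690 + 2628 = 6318)
(W + Y) + √((23*T)*5 - 11034) = (-23193/2 + 6318) + √((23*(-26))*5 - 11034) = -10557/2 + √(-598*5 - 11034) = -10557/2 + √(-2990 - 11034) = -10557/2 + √(-14024) = -10557/2 + 2*I*√3506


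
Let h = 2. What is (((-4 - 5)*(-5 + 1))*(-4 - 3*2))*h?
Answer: -720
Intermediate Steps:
(((-4 - 5)*(-5 + 1))*(-4 - 3*2))*h = (((-4 - 5)*(-5 + 1))*(-4 - 3*2))*2 = ((-9*(-4))*(-4 - 6))*2 = (36*(-10))*2 = -360*2 = -720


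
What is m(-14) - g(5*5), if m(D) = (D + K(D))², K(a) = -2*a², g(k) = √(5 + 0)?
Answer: 164836 - √5 ≈ 1.6483e+5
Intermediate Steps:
g(k) = √5
m(D) = (D - 2*D²)²
m(-14) - g(5*5) = (-14)²*(-1 + 2*(-14))² - √5 = 196*(-1 - 28)² - √5 = 196*(-29)² - √5 = 196*841 - √5 = 164836 - √5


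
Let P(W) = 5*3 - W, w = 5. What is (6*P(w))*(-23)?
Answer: -1380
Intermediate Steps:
P(W) = 15 - W
(6*P(w))*(-23) = (6*(15 - 1*5))*(-23) = (6*(15 - 5))*(-23) = (6*10)*(-23) = 60*(-23) = -1380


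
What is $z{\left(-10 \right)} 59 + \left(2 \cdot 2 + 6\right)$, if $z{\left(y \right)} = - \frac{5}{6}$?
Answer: $- \frac{235}{6} \approx -39.167$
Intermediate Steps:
$z{\left(y \right)} = - \frac{5}{6}$ ($z{\left(y \right)} = \left(-5\right) \frac{1}{6} = - \frac{5}{6}$)
$z{\left(-10 \right)} 59 + \left(2 \cdot 2 + 6\right) = \left(- \frac{5}{6}\right) 59 + \left(2 \cdot 2 + 6\right) = - \frac{295}{6} + \left(4 + 6\right) = - \frac{295}{6} + 10 = - \frac{235}{6}$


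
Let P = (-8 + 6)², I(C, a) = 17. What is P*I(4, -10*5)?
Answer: 68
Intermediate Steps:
P = 4 (P = (-2)² = 4)
P*I(4, -10*5) = 4*17 = 68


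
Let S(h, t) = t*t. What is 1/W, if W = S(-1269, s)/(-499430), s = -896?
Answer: -249715/401408 ≈ -0.62210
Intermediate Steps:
S(h, t) = t²
W = -401408/249715 (W = (-896)²/(-499430) = 802816*(-1/499430) = -401408/249715 ≈ -1.6075)
1/W = 1/(-401408/249715) = -249715/401408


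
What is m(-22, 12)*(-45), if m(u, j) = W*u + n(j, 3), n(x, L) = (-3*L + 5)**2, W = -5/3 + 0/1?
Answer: -2370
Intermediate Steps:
W = -5/3 (W = -5*1/3 + 0*1 = -5/3 + 0 = -5/3 ≈ -1.6667)
n(x, L) = (5 - 3*L)**2
m(u, j) = 16 - 5*u/3 (m(u, j) = -5*u/3 + (-5 + 3*3)**2 = -5*u/3 + (-5 + 9)**2 = -5*u/3 + 4**2 = -5*u/3 + 16 = 16 - 5*u/3)
m(-22, 12)*(-45) = (16 - 5/3*(-22))*(-45) = (16 + 110/3)*(-45) = (158/3)*(-45) = -2370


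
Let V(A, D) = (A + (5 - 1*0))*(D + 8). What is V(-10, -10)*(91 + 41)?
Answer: 1320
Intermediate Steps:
V(A, D) = (5 + A)*(8 + D) (V(A, D) = (A + (5 + 0))*(8 + D) = (A + 5)*(8 + D) = (5 + A)*(8 + D))
V(-10, -10)*(91 + 41) = (40 + 5*(-10) + 8*(-10) - 10*(-10))*(91 + 41) = (40 - 50 - 80 + 100)*132 = 10*132 = 1320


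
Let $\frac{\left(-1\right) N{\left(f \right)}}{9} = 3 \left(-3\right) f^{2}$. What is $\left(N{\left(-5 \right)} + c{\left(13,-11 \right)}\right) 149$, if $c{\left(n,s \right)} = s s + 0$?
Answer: $319754$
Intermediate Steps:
$c{\left(n,s \right)} = s^{2}$ ($c{\left(n,s \right)} = s^{2} + 0 = s^{2}$)
$N{\left(f \right)} = 81 f^{2}$ ($N{\left(f \right)} = - 9 \cdot 3 \left(-3\right) f^{2} = - 9 \left(- 9 f^{2}\right) = 81 f^{2}$)
$\left(N{\left(-5 \right)} + c{\left(13,-11 \right)}\right) 149 = \left(81 \left(-5\right)^{2} + \left(-11\right)^{2}\right) 149 = \left(81 \cdot 25 + 121\right) 149 = \left(2025 + 121\right) 149 = 2146 \cdot 149 = 319754$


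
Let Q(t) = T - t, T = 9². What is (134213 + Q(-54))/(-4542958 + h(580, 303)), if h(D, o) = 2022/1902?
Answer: -42588316/1440117349 ≈ -0.029573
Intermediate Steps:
T = 81
Q(t) = 81 - t
h(D, o) = 337/317 (h(D, o) = 2022*(1/1902) = 337/317)
(134213 + Q(-54))/(-4542958 + h(580, 303)) = (134213 + (81 - 1*(-54)))/(-4542958 + 337/317) = (134213 + (81 + 54))/(-1440117349/317) = (134213 + 135)*(-317/1440117349) = 134348*(-317/1440117349) = -42588316/1440117349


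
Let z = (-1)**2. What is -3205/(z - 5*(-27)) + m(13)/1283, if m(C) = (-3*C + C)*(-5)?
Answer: -4094335/174488 ≈ -23.465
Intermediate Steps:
m(C) = 10*C (m(C) = -2*C*(-5) = 10*C)
z = 1
-3205/(z - 5*(-27)) + m(13)/1283 = -3205/(1 - 5*(-27)) + (10*13)/1283 = -3205/(1 + 135) + 130*(1/1283) = -3205/136 + 130/1283 = -4094335/174488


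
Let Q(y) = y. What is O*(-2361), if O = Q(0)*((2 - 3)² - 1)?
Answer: 0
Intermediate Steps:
O = 0 (O = 0*((2 - 3)² - 1) = 0*((-1)² - 1) = 0*(1 - 1) = 0*0 = 0)
O*(-2361) = 0*(-2361) = 0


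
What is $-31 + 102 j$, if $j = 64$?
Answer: $6497$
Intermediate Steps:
$-31 + 102 j = -31 + 102 \cdot 64 = -31 + 6528 = 6497$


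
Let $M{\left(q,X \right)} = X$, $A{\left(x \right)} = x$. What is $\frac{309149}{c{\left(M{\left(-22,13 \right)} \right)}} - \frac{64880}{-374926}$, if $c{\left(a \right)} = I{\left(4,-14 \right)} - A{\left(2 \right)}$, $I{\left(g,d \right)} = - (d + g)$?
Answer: $\frac{57954258507}{1499704} \approx 38644.0$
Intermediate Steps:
$I{\left(g,d \right)} = - d - g$
$c{\left(a \right)} = 8$ ($c{\left(a \right)} = \left(\left(-1\right) \left(-14\right) - 4\right) - 2 = \left(14 - 4\right) - 2 = 10 - 2 = 8$)
$\frac{309149}{c{\left(M{\left(-22,13 \right)} \right)}} - \frac{64880}{-374926} = \frac{309149}{8} - \frac{64880}{-374926} = 309149 \cdot \frac{1}{8} - - \frac{32440}{187463} = \frac{309149}{8} + \frac{32440}{187463} = \frac{57954258507}{1499704}$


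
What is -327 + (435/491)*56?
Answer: -136197/491 ≈ -277.39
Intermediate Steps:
-327 + (435/491)*56 = -327 + 24360/491 = -136197/491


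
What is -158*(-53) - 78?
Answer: 8296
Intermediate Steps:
-158*(-53) - 78 = 8374 - 78 = 8296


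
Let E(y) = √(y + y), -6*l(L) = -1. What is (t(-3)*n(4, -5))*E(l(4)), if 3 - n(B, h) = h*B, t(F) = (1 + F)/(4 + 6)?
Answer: -23*√3/15 ≈ -2.6558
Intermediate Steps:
t(F) = ⅒ + F/10 (t(F) = (1 + F)/10 = (1 + F)*(⅒) = ⅒ + F/10)
l(L) = ⅙ (l(L) = -⅙*(-1) = ⅙)
E(y) = √2*√y (E(y) = √(2*y) = √2*√y)
n(B, h) = 3 - B*h (n(B, h) = 3 - h*B = 3 - B*h)
(t(-3)*n(4, -5))*E(l(4)) = ((⅒ + (⅒)*(-3))*(3 - 1*4*(-5)))*(√2*√(⅙)) = ((⅒ - 3/10)*(3 + 20))*(√2*(√6/6)) = (-⅕*23)*(√3/3) = -23*√3/15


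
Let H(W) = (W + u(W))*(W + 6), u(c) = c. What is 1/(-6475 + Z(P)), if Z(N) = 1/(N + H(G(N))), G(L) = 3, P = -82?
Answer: -28/181301 ≈ -0.00015444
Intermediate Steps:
H(W) = 2*W*(6 + W) (H(W) = (W + W)*(W + 6) = (2*W)*(6 + W) = 2*W*(6 + W))
Z(N) = 1/(54 + N) (Z(N) = 1/(N + 2*3*(6 + 3)) = 1/(N + 2*3*9) = 1/(N + 54) = 1/(54 + N))
1/(-6475 + Z(P)) = 1/(-6475 + 1/(54 - 82)) = 1/(-6475 + 1/(-28)) = 1/(-6475 - 1/28) = 1/(-181301/28) = -28/181301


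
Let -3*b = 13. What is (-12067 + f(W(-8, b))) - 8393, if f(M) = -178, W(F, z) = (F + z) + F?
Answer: -20638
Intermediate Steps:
b = -13/3 (b = -⅓*13 = -13/3 ≈ -4.3333)
W(F, z) = z + 2*F
(-12067 + f(W(-8, b))) - 8393 = (-12067 - 178) - 8393 = -12245 - 8393 = -20638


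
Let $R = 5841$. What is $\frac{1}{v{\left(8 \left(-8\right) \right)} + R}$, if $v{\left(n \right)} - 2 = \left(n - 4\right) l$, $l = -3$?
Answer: $\frac{1}{6047} \approx 0.00016537$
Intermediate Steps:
$v{\left(n \right)} = 14 - 3 n$ ($v{\left(n \right)} = 2 + \left(n - 4\right) \left(-3\right) = 2 + \left(-4 + n\right) \left(-3\right) = 2 - \left(-12 + 3 n\right) = 14 - 3 n$)
$\frac{1}{v{\left(8 \left(-8\right) \right)} + R} = \frac{1}{\left(14 - 3 \cdot 8 \left(-8\right)\right) + 5841} = \frac{1}{\left(14 - -192\right) + 5841} = \frac{1}{\left(14 + 192\right) + 5841} = \frac{1}{206 + 5841} = \frac{1}{6047}$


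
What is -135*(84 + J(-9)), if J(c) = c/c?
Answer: -11475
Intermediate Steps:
J(c) = 1
-135*(84 + J(-9)) = -135*(84 + 1) = -135*85 = -11475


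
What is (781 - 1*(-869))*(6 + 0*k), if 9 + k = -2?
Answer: 9900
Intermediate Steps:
k = -11 (k = -9 - 2 = -11)
(781 - 1*(-869))*(6 + 0*k) = (781 - 1*(-869))*(6 + 0*(-11)) = (781 + 869)*(6 + 0) = 1650*6 = 9900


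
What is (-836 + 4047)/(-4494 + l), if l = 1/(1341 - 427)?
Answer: -154466/216185 ≈ -0.71451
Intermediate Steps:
l = 1/914 ≈ 0.0010941
(-836 + 4047)/(-4494 + l) = (-836 + 4047)/(-4494 + 1/914) = 3211/(-4107515/914) = 3211*(-914/4107515) = -154466/216185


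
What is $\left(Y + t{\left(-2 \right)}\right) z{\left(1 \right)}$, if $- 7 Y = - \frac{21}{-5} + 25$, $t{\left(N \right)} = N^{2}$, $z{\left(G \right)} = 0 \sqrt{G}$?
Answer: $0$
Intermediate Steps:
$z{\left(G \right)} = 0$
$Y = - \frac{146}{35}$ ($Y = - \frac{- \frac{21}{-5} + 25}{7} = - \frac{\left(-21\right) \left(- \frac{1}{5}\right) + 25}{7} = - \frac{\frac{21}{5} + 25}{7} = \left(- \frac{1}{7}\right) \frac{146}{5} = - \frac{146}{35} \approx -4.1714$)
$\left(Y + t{\left(-2 \right)}\right) z{\left(1 \right)} = \left(- \frac{146}{35} + \left(-2\right)^{2}\right) 0 = \left(- \frac{146}{35} + 4\right) 0 = \left(- \frac{6}{35}\right) 0 = 0$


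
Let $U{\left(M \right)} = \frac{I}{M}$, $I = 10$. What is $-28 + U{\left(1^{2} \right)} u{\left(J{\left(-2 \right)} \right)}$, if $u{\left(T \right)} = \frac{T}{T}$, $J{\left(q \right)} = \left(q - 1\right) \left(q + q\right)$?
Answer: $-18$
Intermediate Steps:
$J{\left(q \right)} = 2 q \left(-1 + q\right)$ ($J{\left(q \right)} = \left(-1 + q\right) 2 q = 2 q \left(-1 + q\right)$)
$u{\left(T \right)} = 1$
$U{\left(M \right)} = \frac{10}{M}$
$-28 + U{\left(1^{2} \right)} u{\left(J{\left(-2 \right)} \right)} = -28 + \frac{10}{1^{2}} \cdot 1 = -28 + \frac{10}{1} \cdot 1 = -28 + 10 \cdot 1 \cdot 1 = -28 + 10 \cdot 1 = -28 + 10 = -18$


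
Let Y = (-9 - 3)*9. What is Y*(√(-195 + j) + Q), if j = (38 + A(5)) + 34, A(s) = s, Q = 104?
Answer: -11232 - 108*I*√118 ≈ -11232.0 - 1173.2*I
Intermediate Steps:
j = 77 (j = (38 + 5) + 34 = 43 + 34 = 77)
Y = -108 (Y = -12*9 = -108)
Y*(√(-195 + j) + Q) = -108*(√(-195 + 77) + 104) = -108*(√(-118) + 104) = -108*(I*√118 + 104) = -108*(104 + I*√118) = -11232 - 108*I*√118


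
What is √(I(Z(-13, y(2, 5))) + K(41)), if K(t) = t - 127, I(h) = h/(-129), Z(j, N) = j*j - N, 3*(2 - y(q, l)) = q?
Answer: I*√1452755/129 ≈ 9.3434*I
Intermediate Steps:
y(q, l) = 2 - q/3
Z(j, N) = j² - N
I(h) = -h/129 (I(h) = h*(-1/129) = -h/129)
K(t) = -127 + t
√(I(Z(-13, y(2, 5))) + K(41)) = √(-((-13)² - (2 - ⅓*2))/129 + (-127 + 41)) = √(-(169 - (2 - ⅔))/129 - 86) = √(-(169 - 1*4/3)/129 - 86) = √(-(169 - 4/3)/129 - 86) = √(-1/129*503/3 - 86) = √(-503/387 - 86) = √(-33785/387) = I*√1452755/129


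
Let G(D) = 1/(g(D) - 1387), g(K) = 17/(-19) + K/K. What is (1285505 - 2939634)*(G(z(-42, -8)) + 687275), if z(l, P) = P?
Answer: -29956910558396274/26351 ≈ -1.1368e+12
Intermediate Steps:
g(K) = 2/19 (g(K) = 17*(-1/19) + 1 = -17/19 + 1 = 2/19)
G(D) = -19/26351 (G(D) = 1/(2/19 - 1387) = 1/(-26351/19) = -19/26351)
(1285505 - 2939634)*(G(z(-42, -8)) + 687275) = (1285505 - 2939634)*(-19/26351 + 687275) = -1654129*18110383506/26351 = -29956910558396274/26351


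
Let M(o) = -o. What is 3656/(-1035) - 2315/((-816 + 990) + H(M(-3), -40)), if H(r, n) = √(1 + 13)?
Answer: -263773111/15660585 + 2315*√14/30262 ≈ -16.557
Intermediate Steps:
H(r, n) = √14
3656/(-1035) - 2315/((-816 + 990) + H(M(-3), -40)) = 3656/(-1035) - 2315/((-816 + 990) + √14) = 3656*(-1/1035) - 2315/(174 + √14) = -3656/1035 - 2315/(174 + √14)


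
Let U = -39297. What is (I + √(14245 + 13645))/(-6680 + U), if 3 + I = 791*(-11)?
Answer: 8704/45977 - √27890/45977 ≈ 0.18568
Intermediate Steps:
I = -8704 (I = -3 + 791*(-11) = -3 - 8701 = -8704)
(I + √(14245 + 13645))/(-6680 + U) = (-8704 + √(14245 + 13645))/(-6680 - 39297) = (-8704 + √27890)/(-45977) = (-8704 + √27890)*(-1/45977) = 8704/45977 - √27890/45977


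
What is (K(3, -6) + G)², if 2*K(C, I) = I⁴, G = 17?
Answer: 442225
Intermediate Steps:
K(C, I) = I⁴/2
(K(3, -6) + G)² = ((½)*(-6)⁴ + 17)² = ((½)*1296 + 17)² = (648 + 17)² = 665² = 442225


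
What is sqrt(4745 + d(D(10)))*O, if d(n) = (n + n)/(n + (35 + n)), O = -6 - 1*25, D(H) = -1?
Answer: -31*sqrt(5167239)/33 ≈ -2135.4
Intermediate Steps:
O = -31 (O = -6 - 25 = -31)
d(n) = 2*n/(35 + 2*n) (d(n) = (2*n)/(35 + 2*n) = 2*n/(35 + 2*n))
sqrt(4745 + d(D(10)))*O = sqrt(4745 + 2*(-1)/(35 + 2*(-1)))*(-31) = sqrt(4745 + 2*(-1)/(35 - 2))*(-31) = sqrt(4745 + 2*(-1)/33)*(-31) = sqrt(4745 + 2*(-1)*(1/33))*(-31) = sqrt(4745 - 2/33)*(-31) = sqrt(156583/33)*(-31) = (sqrt(5167239)/33)*(-31) = -31*sqrt(5167239)/33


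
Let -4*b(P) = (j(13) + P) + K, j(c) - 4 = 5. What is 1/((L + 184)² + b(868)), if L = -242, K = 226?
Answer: 4/12353 ≈ 0.00032381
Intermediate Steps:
j(c) = 9 (j(c) = 4 + 5 = 9)
b(P) = -235/4 - P/4 (b(P) = -((9 + P) + 226)/4 = -(235 + P)/4 = -235/4 - P/4)
1/((L + 184)² + b(868)) = 1/((-242 + 184)² + (-235/4 - ¼*868)) = 1/((-58)² + (-235/4 - 217)) = 1/(3364 - 1103/4) = 1/(12353/4) = 4/12353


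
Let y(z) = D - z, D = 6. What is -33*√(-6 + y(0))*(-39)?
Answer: 0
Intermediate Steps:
y(z) = 6 - z
-33*√(-6 + y(0))*(-39) = -33*√(-6 + (6 - 1*0))*(-39) = -33*√(-6 + (6 + 0))*(-39) = -33*√(-6 + 6)*(-39) = -33*√0*(-39) = -33*0*(-39) = 0*(-39) = 0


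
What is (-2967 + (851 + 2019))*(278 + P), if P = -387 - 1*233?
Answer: 33174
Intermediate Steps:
P = -620 (P = -387 - 233 = -620)
(-2967 + (851 + 2019))*(278 + P) = (-2967 + (851 + 2019))*(278 - 620) = (-2967 + 2870)*(-342) = -97*(-342) = 33174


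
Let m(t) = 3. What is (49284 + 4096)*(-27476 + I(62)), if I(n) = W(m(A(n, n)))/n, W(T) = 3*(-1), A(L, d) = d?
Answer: -45466815350/31 ≈ -1.4667e+9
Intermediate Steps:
W(T) = -3
I(n) = -3/n
(49284 + 4096)*(-27476 + I(62)) = (49284 + 4096)*(-27476 - 3/62) = 53380*(-27476 - 3*1/62) = 53380*(-27476 - 3/62) = 53380*(-1703515/62) = -45466815350/31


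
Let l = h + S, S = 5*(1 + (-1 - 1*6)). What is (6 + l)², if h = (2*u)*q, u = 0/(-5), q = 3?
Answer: 576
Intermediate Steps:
u = 0 (u = 0*(-⅕) = 0)
h = 0 (h = (2*0)*3 = 0*3 = 0)
S = -30 (S = 5*(1 + (-1 - 6)) = 5*(1 - 7) = 5*(-6) = -30)
l = -30 (l = 0 - 30 = -30)
(6 + l)² = (6 - 30)² = (-24)² = 576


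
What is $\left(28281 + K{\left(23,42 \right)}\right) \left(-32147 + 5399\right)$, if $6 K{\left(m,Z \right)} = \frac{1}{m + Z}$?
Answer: $- \frac{49169916678}{65} \approx -7.5646 \cdot 10^{8}$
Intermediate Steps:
$K{\left(m,Z \right)} = \frac{1}{6 \left(Z + m\right)}$ ($K{\left(m,Z \right)} = \frac{1}{6 \left(m + Z\right)} = \frac{1}{6 \left(Z + m\right)}$)
$\left(28281 + K{\left(23,42 \right)}\right) \left(-32147 + 5399\right) = \left(28281 + \frac{1}{6 \left(42 + 23\right)}\right) \left(-32147 + 5399\right) = \left(28281 + \frac{1}{6 \cdot 65}\right) \left(-26748\right) = \left(28281 + \frac{1}{6} \cdot \frac{1}{65}\right) \left(-26748\right) = \left(28281 + \frac{1}{390}\right) \left(-26748\right) = \frac{11029591}{390} \left(-26748\right) = - \frac{49169916678}{65}$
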